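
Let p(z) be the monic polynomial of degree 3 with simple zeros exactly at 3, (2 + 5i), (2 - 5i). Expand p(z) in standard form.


The polynomial is p(z) = ∏_{α ∈ S} (z − α), where S = {3, (2 + 5i), (2 - 5i)}.
Expanding the product yields: p(z) = z^3 -7·z^2 + 41·z -87.
Note conjugate pairs combine to real quadratics: (z − (2+5i))(z − (2−5i)) = z² − 4z + 29.
The resulting polynomial has degree 3 and real coefficients as required.

p(z) = z^3 -7·z^2 + 41·z -87.


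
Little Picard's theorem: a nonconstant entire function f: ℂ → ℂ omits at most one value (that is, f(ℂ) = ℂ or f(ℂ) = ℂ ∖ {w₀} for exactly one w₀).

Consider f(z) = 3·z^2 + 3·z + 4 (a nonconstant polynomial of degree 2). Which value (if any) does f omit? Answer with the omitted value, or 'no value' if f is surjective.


Little Picard bounds the complement of f(ℂ) to at most one point.
For every w ∈ ℂ, the equation p(z) − w = 0 is a nonconstant polynomial in z and hence has at least one root by the fundamental theorem of algebra. So p is surjective onto ℂ, omitting no value.

Omitted value: no value.


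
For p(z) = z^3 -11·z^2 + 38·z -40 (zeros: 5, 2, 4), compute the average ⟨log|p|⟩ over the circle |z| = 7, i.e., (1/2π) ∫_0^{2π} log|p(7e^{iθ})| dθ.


Zeros: 2, 4, 5; r = 7.
Inside |z| < r: 2, 4, 5. Outside (|z| ≥ r): ∅.
p(0) = -40, so log|p(0)| = log(40) = 3.6889.
Apply Jensen: I(r) = log|p(0)| + Σ_k log(r/|z_k|), summed over zeros inside |z| < r.
  log(r/|z_k|) for z_k = 5: log(7/5) = 0.3365
  log(r/|z_k|) for z_k = 2: log(7/2) = 1.2528
  log(r/|z_k|) for z_k = 4: log(7/4) = 0.5596
Sum over inside zeros: 2.1489.
I(r) = log|p(0)| + (inside sum) = 3.6889 + 2.1489 = 5.8377.
Closed form (all zeros inside, monic): I(r) = n·log(r) = 3·log(7) = 5.8377. ✓

I(r) ≈ 5.8377.


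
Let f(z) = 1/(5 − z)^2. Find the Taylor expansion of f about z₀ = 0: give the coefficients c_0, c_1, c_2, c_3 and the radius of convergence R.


Let w = z − z₀, so z = z₀ + w.
Then 5 − z = 5 − (z₀ + w) = (5 − z₀) − w = 5 − w.
f(z) = 1/(5 − w)^2 = (1/(5)^2) · (1 − w/(5))^{−2}.
By the binomial series (1−u)^{−2} = Σ_{n≥0} C(n+1, 1) u^n for |u|<1, with u = w/(5):
  c_n = C(n+1, 1) / (5)^(n+2).
  c_0 = 1/(5)^2 = 1/25.
  c_1 = 2/(5)^3 = 2/125.
  c_2 = 3/(5)^4 = 3/625.
  c_3 = 4/(5)^5 = 4/3125.
The series is valid for |w/d| < 1, i.e. |z − z₀| < |d|.
Radius of convergence: R = |5 − z₀| = |5| = 5 (distance from z₀ to the singularity z = 5).

c_0 = 1/25, c_1 = 2/125, c_2 = 3/625, c_3 = 4/3125; R = 5.


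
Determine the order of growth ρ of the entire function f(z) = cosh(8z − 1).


cosh(w) is a linear combination of e^{iw} and e^{−iw} (or e^w, e^{−w} in the hyperbolic case), so |cosh(w)| ≤ e^{|w|}. With w = 8z − 1, |w| ≤ 8|z| + 1 = 8r + 1 on |z| = r, giving M(r) ≤ e^{8r + 1}, so ρ ≤ 1. On a suitable ray (z = it for sin/cos; z = t for sinh/cosh, t real → ∞), |cosh(8z − 1)| grows like e^{8|t|}/2, so ρ ≥ 1. Hence ρ = 1.
Therefore ρ = 1.

Order ρ = 1.


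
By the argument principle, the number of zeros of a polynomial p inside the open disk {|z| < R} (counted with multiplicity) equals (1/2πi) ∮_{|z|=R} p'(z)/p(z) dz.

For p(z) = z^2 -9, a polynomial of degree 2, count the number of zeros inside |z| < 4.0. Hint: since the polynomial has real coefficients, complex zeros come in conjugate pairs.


The zeros of p are: 3, -3.
Their magnitudes are: 3, 3.
Zeros with |z| < R = 4.0: 3, -3.
Count = 2.
By the argument principle, (1/2πi) ∮_{|z|=R} p'(z)/p(z) dz equals exactly this count.

Number of zeros inside |z| < 4.0: 2.


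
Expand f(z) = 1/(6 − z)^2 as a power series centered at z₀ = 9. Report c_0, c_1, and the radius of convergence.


Let w = z − z₀, so z = z₀ + w.
Then 6 − z = 6 − (z₀ + w) = (6 − z₀) − w = -3 − w.
f(z) = 1/(-3 − w)^2 = (1/(-3)^2) · (1 − w/(-3))^{−2}.
By the binomial series (1−u)^{−2} = Σ_{n≥0} C(n+1, 1) u^n for |u|<1, with u = w/(-3):
  c_n = C(n+1, 1) / (-3)^(n+2).
  c_0 = 1/(-3)^2 = 1/9.
  c_1 = 2/(-3)^3 = -2/27.
The series is valid for |w/d| < 1, i.e. |z − z₀| < |d|.
Radius of convergence: R = |6 − z₀| = |-3| = 3 (distance from z₀ to the singularity z = 6).

c_0 = 1/9, c_1 = -2/27; R = 3.


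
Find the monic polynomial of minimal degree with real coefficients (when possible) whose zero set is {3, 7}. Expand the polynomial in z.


The polynomial is p(z) = ∏_{α ∈ S} (z − α), where S = {3, 7}.
Expanding the product yields: p(z) = z^2 -10·z + 21.
The resulting polynomial has degree 2 and real coefficients as required.

p(z) = z^2 -10·z + 21.


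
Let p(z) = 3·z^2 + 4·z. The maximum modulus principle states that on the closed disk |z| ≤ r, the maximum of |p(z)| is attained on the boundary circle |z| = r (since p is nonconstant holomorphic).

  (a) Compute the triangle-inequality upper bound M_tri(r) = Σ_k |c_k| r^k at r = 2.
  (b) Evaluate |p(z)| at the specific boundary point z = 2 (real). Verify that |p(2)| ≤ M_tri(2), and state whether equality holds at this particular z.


Coefficients: c_0 = 0, c_1 = 4, c_2 = 3. Radius r = 2.
Part (a). Triangle bound: M_tri(r) = Σ_k |c_k| r^k
  = |0|·2^0 + |4|·2^1 + |3|·2^2
  = 0 + 8 + 12 = 20.
This bounds M(r) := max_{|z|=r} |p(z)| from above; equality holds iff all terms c_k z^k can be made to align in phase at a single z on |z|=r.
Part (b). At z = 2 (real, on the circle |z| = r):
  p(2) = (0)·2^0 + (4)·2^1 + (3)·2^2 = 20.
  |p(2)| = 20.
Since all nonzero coefficients share the same sign, |p(2)| = 20 = M_tri(2); the triangle bound is attained at z = 2, so in fact M(r) = 20.

M_tri(2) = 20; |p(2)| = 20; equality at z=2: yes.


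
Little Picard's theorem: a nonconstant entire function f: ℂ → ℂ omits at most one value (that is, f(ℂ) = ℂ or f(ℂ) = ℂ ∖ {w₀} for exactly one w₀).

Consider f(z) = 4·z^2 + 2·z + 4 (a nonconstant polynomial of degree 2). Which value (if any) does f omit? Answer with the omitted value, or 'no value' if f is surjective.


Little Picard bounds the complement of f(ℂ) to at most one point.
For every w ∈ ℂ, the equation p(z) − w = 0 is a nonconstant polynomial in z and hence has at least one root by the fundamental theorem of algebra. So p is surjective onto ℂ, omitting no value.

Omitted value: no value.


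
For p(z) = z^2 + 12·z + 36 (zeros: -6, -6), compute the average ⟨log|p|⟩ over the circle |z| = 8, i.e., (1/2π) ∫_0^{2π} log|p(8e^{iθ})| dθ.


Zeros: -6, -6; r = 8.
Inside |z| < r: -6, -6. Outside (|z| ≥ r): ∅.
p(0) = 36, so log|p(0)| = log(36) = 3.5835.
Apply Jensen: I(r) = log|p(0)| + Σ_k log(r/|z_k|), summed over zeros inside |z| < r.
  log(r/|z_k|) for z_k = -6: log(8/6) = 0.2877
  log(r/|z_k|) for z_k = -6: log(8/6) = 0.2877
Sum over inside zeros: 0.5754.
I(r) = log|p(0)| + (inside sum) = 3.5835 + 0.5754 = 4.1589.
Closed form (all zeros inside, monic): I(r) = n·log(r) = 2·log(8) = 4.1589. ✓

I(r) ≈ 4.1589.


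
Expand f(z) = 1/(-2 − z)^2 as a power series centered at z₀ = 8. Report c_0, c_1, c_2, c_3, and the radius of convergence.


Let w = z − z₀, so z = z₀ + w.
Then -2 − z = -2 − (z₀ + w) = (-2 − z₀) − w = -10 − w.
f(z) = 1/(-10 − w)^2 = (1/(-10)^2) · (1 − w/(-10))^{−2}.
By the binomial series (1−u)^{−2} = Σ_{n≥0} C(n+1, 1) u^n for |u|<1, with u = w/(-10):
  c_n = C(n+1, 1) / (-10)^(n+2).
  c_0 = 1/(-10)^2 = 1/100.
  c_1 = 2/(-10)^3 = -1/500.
  c_2 = 3/(-10)^4 = 3/10000.
  c_3 = 4/(-10)^5 = -1/25000.
The series is valid for |w/d| < 1, i.e. |z − z₀| < |d|.
Radius of convergence: R = |-2 − z₀| = |-10| = 10 (distance from z₀ to the singularity z = -2).

c_0 = 1/100, c_1 = -1/500, c_2 = 3/10000, c_3 = -1/25000; R = 10.


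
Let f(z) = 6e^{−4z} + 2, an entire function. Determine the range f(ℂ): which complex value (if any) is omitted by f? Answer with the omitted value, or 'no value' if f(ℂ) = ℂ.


Little Picard bounds the complement of f(ℂ) to at most one point.
e^{−4z} is never zero on ℂ, so 6·e^{−4z} takes every value in ℂ ∖ {0}. Adding 2 shifts the range to ℂ ∖ {2}. Thus f omits exactly the value 2.

Omitted value: 2.


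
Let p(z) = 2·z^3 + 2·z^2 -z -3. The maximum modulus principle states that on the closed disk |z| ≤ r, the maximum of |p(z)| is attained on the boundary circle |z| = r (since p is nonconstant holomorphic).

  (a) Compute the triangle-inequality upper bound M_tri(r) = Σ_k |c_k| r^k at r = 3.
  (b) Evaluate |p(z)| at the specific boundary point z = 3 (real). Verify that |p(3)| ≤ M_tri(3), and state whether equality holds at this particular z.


Coefficients: c_0 = -3, c_1 = -1, c_2 = 2, c_3 = 2. Radius r = 3.
Part (a). Triangle bound: M_tri(r) = Σ_k |c_k| r^k
  = |-3|·3^0 + |-1|·3^1 + |2|·3^2 + |2|·3^3
  = 3 + 3 + 18 + 54 = 78.
This bounds M(r) := max_{|z|=r} |p(z)| from above; equality holds iff all terms c_k z^k can be made to align in phase at a single z on |z|=r.
Part (b). At z = 3 (real, on the circle |z| = r):
  p(3) = (-3)·3^0 + (-1)·3^1 + (2)·3^2 + (2)·3^3 = 66.
  |p(3)| = 66.
Check: |p(3)| = 66 ≤ 78 = M_tri(3). ✓ Equality does not hold at z = 3 (the coefficients have mixed signs, so the terms do not all align in phase there).

M_tri(3) = 78; |p(3)| = 66; equality at z=3: no.


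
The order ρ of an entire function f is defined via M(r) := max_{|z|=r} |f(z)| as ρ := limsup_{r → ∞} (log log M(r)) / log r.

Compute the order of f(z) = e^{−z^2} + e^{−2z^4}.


Each summand is entire of order 2 and 4 respectively (as in the single-exponential case). The order of a sum is at most the max of the orders, so ρ ≤ 4. For the lower bound: on |z|=r choose arg z so that -2z^4 is real positive; then |e^{-2z^4}| = e^{2r^4} while |e^{-1z^2}| ≤ e^{1r^2} = o(e^{2r^4}). So |f| ≥ e^{2r^4}(1 − o(1)) and ρ ≥ 4. Hence ρ = max(2, 4) = 4.
Therefore ρ = 4.

Order ρ = 4.


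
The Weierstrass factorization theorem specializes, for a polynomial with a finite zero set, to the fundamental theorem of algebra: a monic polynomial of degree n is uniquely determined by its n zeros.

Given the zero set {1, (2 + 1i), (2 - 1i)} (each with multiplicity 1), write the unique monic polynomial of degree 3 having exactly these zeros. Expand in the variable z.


The polynomial is p(z) = ∏_{α ∈ S} (z − α), where S = {1, (2 + 1i), (2 - 1i)}.
Expanding the product yields: p(z) = z^3 -5·z^2 + 9·z -5.
Note conjugate pairs combine to real quadratics: (z − (2+1i))(z − (2−1i)) = z² − 4z + 5.
The resulting polynomial has degree 3 and real coefficients as required.

p(z) = z^3 -5·z^2 + 9·z -5.


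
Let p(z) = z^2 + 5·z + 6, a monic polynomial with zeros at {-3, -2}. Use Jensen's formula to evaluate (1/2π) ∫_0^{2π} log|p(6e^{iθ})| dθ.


Zeros: -3, -2; r = 6.
Inside |z| < r: -3, -2. Outside (|z| ≥ r): ∅.
p(0) = 6, so log|p(0)| = log(6) = 1.7918.
Apply Jensen: I(r) = log|p(0)| + Σ_k log(r/|z_k|), summed over zeros inside |z| < r.
  log(r/|z_k|) for z_k = -3: log(6/3) = 0.6931
  log(r/|z_k|) for z_k = -2: log(6/2) = 1.0986
Sum over inside zeros: 1.7918.
I(r) = log|p(0)| + (inside sum) = 1.7918 + 1.7918 = 3.5835.
Closed form (all zeros inside, monic): I(r) = n·log(r) = 2·log(6) = 3.5835. ✓

I(r) ≈ 3.5835.


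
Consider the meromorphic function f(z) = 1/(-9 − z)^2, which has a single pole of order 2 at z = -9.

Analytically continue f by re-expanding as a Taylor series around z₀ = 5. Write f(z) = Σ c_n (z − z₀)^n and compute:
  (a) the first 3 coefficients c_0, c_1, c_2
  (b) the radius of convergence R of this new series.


Let w = z − z₀, so z = z₀ + w.
Then -9 − z = -9 − (z₀ + w) = (-9 − z₀) − w = -14 − w.
f(z) = 1/(-14 − w)^2 = (1/(-14)^2) · (1 − w/(-14))^{−2}.
By the binomial series (1−u)^{−2} = Σ_{n≥0} C(n+1, 1) u^n for |u|<1, with u = w/(-14):
  c_n = C(n+1, 1) / (-14)^(n+2).
  c_0 = 1/(-14)^2 = 1/196.
  c_1 = 2/(-14)^3 = -1/1372.
  c_2 = 3/(-14)^4 = 3/38416.
The series is valid for |w/d| < 1, i.e. |z − z₀| < |d|.
Radius of convergence: R = |-9 − z₀| = |-14| = 14 (distance from z₀ to the singularity z = -9).

c_0 = 1/196, c_1 = -1/1372, c_2 = 3/38416; R = 14.


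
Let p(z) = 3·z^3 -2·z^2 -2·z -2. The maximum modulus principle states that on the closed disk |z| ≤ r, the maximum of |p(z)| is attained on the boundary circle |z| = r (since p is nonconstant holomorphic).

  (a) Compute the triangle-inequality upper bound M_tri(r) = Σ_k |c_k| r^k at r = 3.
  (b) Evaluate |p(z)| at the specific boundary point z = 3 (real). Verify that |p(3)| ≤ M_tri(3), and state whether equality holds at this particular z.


Coefficients: c_0 = -2, c_1 = -2, c_2 = -2, c_3 = 3. Radius r = 3.
Part (a). Triangle bound: M_tri(r) = Σ_k |c_k| r^k
  = |-2|·3^0 + |-2|·3^1 + |-2|·3^2 + |3|·3^3
  = 2 + 6 + 18 + 81 = 107.
This bounds M(r) := max_{|z|=r} |p(z)| from above; equality holds iff all terms c_k z^k can be made to align in phase at a single z on |z|=r.
Part (b). At z = 3 (real, on the circle |z| = r):
  p(3) = (-2)·3^0 + (-2)·3^1 + (-2)·3^2 + (3)·3^3 = 55.
  |p(3)| = 55.
Check: |p(3)| = 55 ≤ 107 = M_tri(3). ✓ Equality does not hold at z = 3 (the coefficients have mixed signs, so the terms do not all align in phase there).

M_tri(3) = 107; |p(3)| = 55; equality at z=3: no.


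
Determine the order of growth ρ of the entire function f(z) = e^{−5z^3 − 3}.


|e^{−5z^3 − 3}| = e^{Re(-5·z^3) + -3} ≤ e^{5|z|^3 + -3} = e^{5r^3 + -3} on |z| = r, so ρ ≤ 3. Choosing z on |z|=r so that -5·z^3 is real positive (always possible by picking arg z appropriately) gives |f(z)| = e^{5r^3 + -3}, matching the bound. The additive constant -3 does not affect log log M(r) ~ 3·log r. Hence ρ = 3.
Therefore ρ = 3.

Order ρ = 3.


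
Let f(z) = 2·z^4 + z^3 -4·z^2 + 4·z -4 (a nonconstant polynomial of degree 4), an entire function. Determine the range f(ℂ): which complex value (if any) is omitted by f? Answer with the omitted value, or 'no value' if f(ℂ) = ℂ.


Little Picard bounds the complement of f(ℂ) to at most one point.
For every w ∈ ℂ, the equation p(z) − w = 0 is a nonconstant polynomial in z and hence has at least one root by the fundamental theorem of algebra. So p is surjective onto ℂ, omitting no value.

Omitted value: no value.


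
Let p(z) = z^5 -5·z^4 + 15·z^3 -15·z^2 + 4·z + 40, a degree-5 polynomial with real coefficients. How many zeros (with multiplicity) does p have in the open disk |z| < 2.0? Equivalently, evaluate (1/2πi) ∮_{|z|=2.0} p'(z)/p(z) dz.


The zeros of p are: (1 + 2i), (1 - 2i), (2 + 2i), (2 - 2i), -1.
Their magnitudes are: 2.236, 2.236, 2.828, 2.828, 1.
Zeros with |z| < R = 2.0: -1.
Count = 1.
By the argument principle, (1/2πi) ∮_{|z|=R} p'(z)/p(z) dz equals exactly this count.

Number of zeros inside |z| < 2.0: 1.


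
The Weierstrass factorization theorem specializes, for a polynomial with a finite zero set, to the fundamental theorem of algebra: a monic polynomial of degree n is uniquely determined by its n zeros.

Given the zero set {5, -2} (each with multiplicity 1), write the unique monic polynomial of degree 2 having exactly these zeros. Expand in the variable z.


The polynomial is p(z) = ∏_{α ∈ S} (z − α), where S = {5, -2}.
Expanding the product yields: p(z) = z^2 -3·z -10.
The resulting polynomial has degree 2 and real coefficients as required.

p(z) = z^2 -3·z -10.


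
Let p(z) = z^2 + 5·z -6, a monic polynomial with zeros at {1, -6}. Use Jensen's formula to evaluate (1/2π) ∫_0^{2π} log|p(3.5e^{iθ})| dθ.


Zeros: -6, 1; r = 3.5.
Inside |z| < r: 1. Outside (|z| ≥ r): -6.
p(0) = -6, so log|p(0)| = log(6) = 1.7918.
Apply Jensen: I(r) = log|p(0)| + Σ_k log(r/|z_k|), summed over zeros inside |z| < r.
  log(r/|z_k|) for z_k = 1: log(3.5/1) = 1.2528
  Outside zeros (-6) contribute nothing to the Jensen sum.
Sum over inside zeros: 1.2528.
I(r) = log|p(0)| + (inside sum) = 1.7918 + 1.2528 = 3.0445.
Note: since some zeros are outside |z| ≤ r, the simplified n·log(r) form does NOT apply — only the inside zeros contribute.

I(r) ≈ 3.0445.


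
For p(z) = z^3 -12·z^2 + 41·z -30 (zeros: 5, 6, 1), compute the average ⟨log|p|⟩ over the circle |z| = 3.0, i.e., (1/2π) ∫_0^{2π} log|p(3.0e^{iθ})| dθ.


Zeros: 1, 5, 6; r = 3.0.
Inside |z| < r: 1. Outside (|z| ≥ r): 5, 6.
p(0) = -30, so log|p(0)| = log(30) = 3.4012.
Apply Jensen: I(r) = log|p(0)| + Σ_k log(r/|z_k|), summed over zeros inside |z| < r.
  log(r/|z_k|) for z_k = 1: log(3.0/1) = 1.0986
  Outside zeros (5, 6) contribute nothing to the Jensen sum.
Sum over inside zeros: 1.0986.
I(r) = log|p(0)| + (inside sum) = 3.4012 + 1.0986 = 4.4998.
Note: since some zeros are outside |z| ≤ r, the simplified n·log(r) form does NOT apply — only the inside zeros contribute.

I(r) ≈ 4.4998.


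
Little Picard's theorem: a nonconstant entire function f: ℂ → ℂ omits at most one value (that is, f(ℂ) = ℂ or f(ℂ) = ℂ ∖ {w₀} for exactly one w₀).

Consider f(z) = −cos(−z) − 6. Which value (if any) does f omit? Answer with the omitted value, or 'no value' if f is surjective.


Little Picard bounds the complement of f(ℂ) to at most one point.
cos is entire and surjective onto ℂ: for every w ∈ ℂ, cos(ζ) = w has a solution ζ ∈ ℂ (e.g., via the complex inverse arccos). With ζ = −z this gives z = ζ/(-1). Then -1·cos(−z) takes every value in -1·ℂ = ℂ, and adding -6 is a bijection of ℂ. So f is surjective and omits no value. (Note: only on the real line is cos bounded by [−1, 1].)

Omitted value: no value.


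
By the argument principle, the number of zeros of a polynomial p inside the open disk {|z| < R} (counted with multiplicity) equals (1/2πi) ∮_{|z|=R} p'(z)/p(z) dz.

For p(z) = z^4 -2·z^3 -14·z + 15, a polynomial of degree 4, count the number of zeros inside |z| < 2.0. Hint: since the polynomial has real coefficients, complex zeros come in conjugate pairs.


The zeros of p are: 1, 3, (-1 + 2i), (-1 - 2i).
Their magnitudes are: 1, 3, 2.236, 2.236.
Zeros with |z| < R = 2.0: 1.
Count = 1.
By the argument principle, (1/2πi) ∮_{|z|=R} p'(z)/p(z) dz equals exactly this count.

Number of zeros inside |z| < 2.0: 1.


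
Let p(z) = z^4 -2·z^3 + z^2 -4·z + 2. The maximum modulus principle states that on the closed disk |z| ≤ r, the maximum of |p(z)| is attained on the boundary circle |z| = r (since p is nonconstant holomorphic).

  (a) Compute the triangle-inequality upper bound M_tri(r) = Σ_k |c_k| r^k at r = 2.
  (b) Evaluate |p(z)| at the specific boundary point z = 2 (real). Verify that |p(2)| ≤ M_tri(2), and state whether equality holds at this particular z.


Coefficients: c_0 = 2, c_1 = -4, c_2 = 1, c_3 = -2, c_4 = 1. Radius r = 2.
Part (a). Triangle bound: M_tri(r) = Σ_k |c_k| r^k
  = |2|·2^0 + |-4|·2^1 + |1|·2^2 + |-2|·2^3 + |1|·2^4
  = 2 + 8 + 4 + 16 + 16 = 46.
This bounds M(r) := max_{|z|=r} |p(z)| from above; equality holds iff all terms c_k z^k can be made to align in phase at a single z on |z|=r.
Part (b). At z = 2 (real, on the circle |z| = r):
  p(2) = (2)·2^0 + (-4)·2^1 + (1)·2^2 + (-2)·2^3 + (1)·2^4 = -2.
  |p(2)| = 2.
Check: |p(2)| = 2 ≤ 46 = M_tri(2). ✓ Equality does not hold at z = 2 (the coefficients have mixed signs, so the terms do not all align in phase there).

M_tri(2) = 46; |p(2)| = 2; equality at z=2: no.


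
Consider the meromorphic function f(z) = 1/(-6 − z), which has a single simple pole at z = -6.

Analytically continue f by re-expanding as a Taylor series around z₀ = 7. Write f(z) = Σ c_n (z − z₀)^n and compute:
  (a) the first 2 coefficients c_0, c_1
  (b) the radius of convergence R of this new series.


Let w = z − z₀, so z = z₀ + w.
Then -6 − z = -6 − (z₀ + w) = (-6 − z₀) − w = -13 − w.
f(z) = 1/(-13 − w) = (1/(-13)) · 1/(1 − w/(-13)) = Σ_{n≥0} w^n / (-13)^(n+1).
So c_n = 1/(-13)^(n+1):
  c_0 = 1/(-13)^1 = -1/13.
  c_1 = 1/(-13)^2 = 1/169.
The series is valid for |w/d| < 1, i.e. |z − z₀| < |d|.
Radius of convergence: R = |-6 − z₀| = |-13| = 13 (distance from z₀ to the singularity z = -6).

c_0 = -1/13, c_1 = 1/169; R = 13.


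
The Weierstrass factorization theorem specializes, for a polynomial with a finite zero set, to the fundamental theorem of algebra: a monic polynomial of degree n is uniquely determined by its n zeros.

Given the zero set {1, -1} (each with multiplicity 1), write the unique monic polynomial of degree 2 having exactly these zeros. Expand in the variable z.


The polynomial is p(z) = ∏_{α ∈ S} (z − α), where S = {1, -1}.
Expanding the product yields: p(z) = z^2 -1.
The resulting polynomial has degree 2 and real coefficients as required.

p(z) = z^2 -1.


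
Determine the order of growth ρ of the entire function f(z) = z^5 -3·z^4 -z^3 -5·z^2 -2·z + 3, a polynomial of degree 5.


|f(z)| ≤ Σ|c_k|·r^k = O(r^5) as r → ∞. Polynomial growth is O(e^{r^ε}) for every ε > 0 (since r^5/e^{r^ε} → 0), so ρ ≤ ε for all ε > 0, i.e. ρ = 0. Every nonconstant polynomial has order 0.
Therefore ρ = 0.

Order ρ = 0.


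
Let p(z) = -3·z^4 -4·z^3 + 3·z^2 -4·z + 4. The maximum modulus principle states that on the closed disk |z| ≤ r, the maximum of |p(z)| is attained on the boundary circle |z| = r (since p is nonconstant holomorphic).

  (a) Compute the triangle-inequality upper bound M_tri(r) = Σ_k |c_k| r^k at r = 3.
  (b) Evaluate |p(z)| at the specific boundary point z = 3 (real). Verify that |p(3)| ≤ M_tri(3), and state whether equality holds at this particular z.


Coefficients: c_0 = 4, c_1 = -4, c_2 = 3, c_3 = -4, c_4 = -3. Radius r = 3.
Part (a). Triangle bound: M_tri(r) = Σ_k |c_k| r^k
  = |4|·3^0 + |-4|·3^1 + |3|·3^2 + |-4|·3^3 + |-3|·3^4
  = 4 + 12 + 27 + 108 + 243 = 394.
This bounds M(r) := max_{|z|=r} |p(z)| from above; equality holds iff all terms c_k z^k can be made to align in phase at a single z on |z|=r.
Part (b). At z = 3 (real, on the circle |z| = r):
  p(3) = (4)·3^0 + (-4)·3^1 + (3)·3^2 + (-4)·3^3 + (-3)·3^4 = -332.
  |p(3)| = 332.
Check: |p(3)| = 332 ≤ 394 = M_tri(3). ✓ Equality does not hold at z = 3 (the coefficients have mixed signs, so the terms do not all align in phase there).

M_tri(3) = 394; |p(3)| = 332; equality at z=3: no.


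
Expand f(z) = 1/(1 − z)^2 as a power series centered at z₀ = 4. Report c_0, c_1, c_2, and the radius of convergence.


Let w = z − z₀, so z = z₀ + w.
Then 1 − z = 1 − (z₀ + w) = (1 − z₀) − w = -3 − w.
f(z) = 1/(-3 − w)^2 = (1/(-3)^2) · (1 − w/(-3))^{−2}.
By the binomial series (1−u)^{−2} = Σ_{n≥0} C(n+1, 1) u^n for |u|<1, with u = w/(-3):
  c_n = C(n+1, 1) / (-3)^(n+2).
  c_0 = 1/(-3)^2 = 1/9.
  c_1 = 2/(-3)^3 = -2/27.
  c_2 = 3/(-3)^4 = 1/27.
The series is valid for |w/d| < 1, i.e. |z − z₀| < |d|.
Radius of convergence: R = |1 − z₀| = |-3| = 3 (distance from z₀ to the singularity z = 1).

c_0 = 1/9, c_1 = -2/27, c_2 = 1/27; R = 3.


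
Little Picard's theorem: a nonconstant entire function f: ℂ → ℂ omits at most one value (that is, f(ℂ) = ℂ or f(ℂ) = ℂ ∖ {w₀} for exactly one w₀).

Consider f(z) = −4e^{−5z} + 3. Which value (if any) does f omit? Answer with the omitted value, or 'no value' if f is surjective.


Little Picard bounds the complement of f(ℂ) to at most one point.
e^{−5z} is never zero on ℂ, so -4·e^{−5z} takes every value in ℂ ∖ {0}. Adding 3 shifts the range to ℂ ∖ {3}. Thus f omits exactly the value 3.

Omitted value: 3.


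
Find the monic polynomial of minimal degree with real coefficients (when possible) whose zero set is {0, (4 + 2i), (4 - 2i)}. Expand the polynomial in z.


The polynomial is p(z) = ∏_{α ∈ S} (z − α), where S = {0, (4 + 2i), (4 - 2i)}.
Expanding the product yields: p(z) = z^3 -8·z^2 + 20·z.
Note conjugate pairs combine to real quadratics: (z − (4+2i))(z − (4−2i)) = z² − 8z + 20.
The resulting polynomial has degree 3 and real coefficients as required.

p(z) = z^3 -8·z^2 + 20·z.


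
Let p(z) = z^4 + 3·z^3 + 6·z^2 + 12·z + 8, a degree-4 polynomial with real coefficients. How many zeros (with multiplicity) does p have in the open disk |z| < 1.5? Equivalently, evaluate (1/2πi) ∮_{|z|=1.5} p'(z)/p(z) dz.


The zeros of p are: -1, (0 + 2i), (0 - 2i), -2.
Their magnitudes are: 1, 2, 2, 2.
Zeros with |z| < R = 1.5: -1.
Count = 1.
By the argument principle, (1/2πi) ∮_{|z|=R} p'(z)/p(z) dz equals exactly this count.

Number of zeros inside |z| < 1.5: 1.


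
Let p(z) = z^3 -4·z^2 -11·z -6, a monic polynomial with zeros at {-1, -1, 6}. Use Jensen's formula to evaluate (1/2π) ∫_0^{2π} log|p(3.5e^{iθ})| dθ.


Zeros: -1, -1, 6; r = 3.5.
Inside |z| < r: -1, -1. Outside (|z| ≥ r): 6.
p(0) = -6, so log|p(0)| = log(6) = 1.7918.
Apply Jensen: I(r) = log|p(0)| + Σ_k log(r/|z_k|), summed over zeros inside |z| < r.
  log(r/|z_k|) for z_k = -1: log(3.5/1) = 1.2528
  log(r/|z_k|) for z_k = -1: log(3.5/1) = 1.2528
  Outside zeros (6) contribute nothing to the Jensen sum.
Sum over inside zeros: 2.5055.
I(r) = log|p(0)| + (inside sum) = 1.7918 + 2.5055 = 4.2973.
Note: since some zeros are outside |z| ≤ r, the simplified n·log(r) form does NOT apply — only the inside zeros contribute.

I(r) ≈ 4.2973.


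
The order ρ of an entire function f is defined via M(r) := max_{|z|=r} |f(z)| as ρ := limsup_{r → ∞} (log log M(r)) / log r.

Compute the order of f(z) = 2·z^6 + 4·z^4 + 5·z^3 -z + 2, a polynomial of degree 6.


|f(z)| ≤ Σ|c_k|·r^k = O(r^6) as r → ∞. Polynomial growth is O(e^{r^ε}) for every ε > 0 (since r^6/e^{r^ε} → 0), so ρ ≤ ε for all ε > 0, i.e. ρ = 0. Every nonconstant polynomial has order 0.
Therefore ρ = 0.

Order ρ = 0.


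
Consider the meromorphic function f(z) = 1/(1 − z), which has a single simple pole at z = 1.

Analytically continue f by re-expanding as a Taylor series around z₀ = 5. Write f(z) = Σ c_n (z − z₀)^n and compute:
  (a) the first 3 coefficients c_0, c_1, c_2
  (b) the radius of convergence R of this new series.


Let w = z − z₀, so z = z₀ + w.
Then 1 − z = 1 − (z₀ + w) = (1 − z₀) − w = -4 − w.
f(z) = 1/(-4 − w) = (1/(-4)) · 1/(1 − w/(-4)) = Σ_{n≥0} w^n / (-4)^(n+1).
So c_n = 1/(-4)^(n+1):
  c_0 = 1/(-4)^1 = -1/4.
  c_1 = 1/(-4)^2 = 1/16.
  c_2 = 1/(-4)^3 = -1/64.
The series is valid for |w/d| < 1, i.e. |z − z₀| < |d|.
Radius of convergence: R = |1 − z₀| = |-4| = 4 (distance from z₀ to the singularity z = 1).

c_0 = -1/4, c_1 = 1/16, c_2 = -1/64; R = 4.


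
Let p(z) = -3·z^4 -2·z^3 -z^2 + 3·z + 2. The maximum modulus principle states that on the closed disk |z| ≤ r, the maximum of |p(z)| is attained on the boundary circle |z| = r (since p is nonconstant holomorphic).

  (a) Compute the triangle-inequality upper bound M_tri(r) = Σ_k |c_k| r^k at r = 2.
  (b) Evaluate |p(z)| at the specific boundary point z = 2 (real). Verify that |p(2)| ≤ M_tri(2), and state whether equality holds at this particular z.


Coefficients: c_0 = 2, c_1 = 3, c_2 = -1, c_3 = -2, c_4 = -3. Radius r = 2.
Part (a). Triangle bound: M_tri(r) = Σ_k |c_k| r^k
  = |2|·2^0 + |3|·2^1 + |-1|·2^2 + |-2|·2^3 + |-3|·2^4
  = 2 + 6 + 4 + 16 + 48 = 76.
This bounds M(r) := max_{|z|=r} |p(z)| from above; equality holds iff all terms c_k z^k can be made to align in phase at a single z on |z|=r.
Part (b). At z = 2 (real, on the circle |z| = r):
  p(2) = (2)·2^0 + (3)·2^1 + (-1)·2^2 + (-2)·2^3 + (-3)·2^4 = -60.
  |p(2)| = 60.
Check: |p(2)| = 60 ≤ 76 = M_tri(2). ✓ Equality does not hold at z = 2 (the coefficients have mixed signs, so the terms do not all align in phase there).

M_tri(2) = 76; |p(2)| = 60; equality at z=2: no.


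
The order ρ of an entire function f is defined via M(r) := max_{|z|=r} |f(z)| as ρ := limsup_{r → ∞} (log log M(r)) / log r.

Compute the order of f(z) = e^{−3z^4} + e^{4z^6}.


Each summand is entire of order 4 and 6 respectively (as in the single-exponential case). The order of a sum is at most the max of the orders, so ρ ≤ 6. For the lower bound: on |z|=r choose arg z so that 4z^6 is real positive; then |e^{4z^6}| = e^{4r^6} while |e^{-3z^4}| ≤ e^{3r^4} = o(e^{4r^6}). So |f| ≥ e^{4r^6}(1 − o(1)) and ρ ≥ 6. Hence ρ = max(4, 6) = 6.
Therefore ρ = 6.

Order ρ = 6.


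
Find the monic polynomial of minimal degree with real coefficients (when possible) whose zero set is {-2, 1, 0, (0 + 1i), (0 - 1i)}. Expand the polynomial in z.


The polynomial is p(z) = ∏_{α ∈ S} (z − α), where S = {-2, 1, 0, (0 + 1i), (0 - 1i)}.
Expanding the product yields: p(z) = z^5 + z^4 -z^3 + z^2 -2·z.
Note conjugate pairs combine to real quadratics: (z − (0+1i))(z − (0−1i)) = z² + 1.
The resulting polynomial has degree 5 and real coefficients as required.

p(z) = z^5 + z^4 -z^3 + z^2 -2·z.


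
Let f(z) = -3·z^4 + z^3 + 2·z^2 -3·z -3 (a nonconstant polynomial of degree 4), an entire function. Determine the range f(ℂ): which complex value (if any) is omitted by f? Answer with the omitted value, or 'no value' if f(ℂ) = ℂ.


Little Picard bounds the complement of f(ℂ) to at most one point.
For every w ∈ ℂ, the equation p(z) − w = 0 is a nonconstant polynomial in z and hence has at least one root by the fundamental theorem of algebra. So p is surjective onto ℂ, omitting no value.

Omitted value: no value.


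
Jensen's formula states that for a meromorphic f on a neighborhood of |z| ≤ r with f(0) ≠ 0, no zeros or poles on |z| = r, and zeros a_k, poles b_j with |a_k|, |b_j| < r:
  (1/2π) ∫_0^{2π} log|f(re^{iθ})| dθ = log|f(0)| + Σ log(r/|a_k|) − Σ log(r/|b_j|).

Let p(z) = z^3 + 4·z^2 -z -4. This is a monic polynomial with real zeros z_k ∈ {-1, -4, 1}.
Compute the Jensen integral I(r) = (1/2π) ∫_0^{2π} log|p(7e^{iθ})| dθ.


Zeros: -4, -1, 1; r = 7.
Inside |z| < r: -4, -1, 1. Outside (|z| ≥ r): ∅.
p(0) = -4, so log|p(0)| = log(4) = 1.3863.
Apply Jensen: I(r) = log|p(0)| + Σ_k log(r/|z_k|), summed over zeros inside |z| < r.
  log(r/|z_k|) for z_k = -1: log(7/1) = 1.9459
  log(r/|z_k|) for z_k = -4: log(7/4) = 0.5596
  log(r/|z_k|) for z_k = 1: log(7/1) = 1.9459
Sum over inside zeros: 4.4514.
I(r) = log|p(0)| + (inside sum) = 1.3863 + 4.4514 = 5.8377.
Closed form (all zeros inside, monic): I(r) = n·log(r) = 3·log(7) = 5.8377. ✓

I(r) ≈ 5.8377.


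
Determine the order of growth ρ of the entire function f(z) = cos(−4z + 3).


cos(w) is a linear combination of e^{iw} and e^{−iw} (or e^w, e^{−w} in the hyperbolic case), so |cos(w)| ≤ e^{|w|}. With w = −4z + 3, |w| ≤ 4|z| + 3 = 4r + 3 on |z| = r, giving M(r) ≤ e^{4r + 3}, so ρ ≤ 1. On a suitable ray (z = it for sin/cos; z = t for sinh/cosh, t real → ∞), |cos(−4z + 3)| grows like e^{4|t|}/2, so ρ ≥ 1. Hence ρ = 1.
Therefore ρ = 1.

Order ρ = 1.


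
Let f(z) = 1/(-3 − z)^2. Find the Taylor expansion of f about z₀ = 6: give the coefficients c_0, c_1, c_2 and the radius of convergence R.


Let w = z − z₀, so z = z₀ + w.
Then -3 − z = -3 − (z₀ + w) = (-3 − z₀) − w = -9 − w.
f(z) = 1/(-9 − w)^2 = (1/(-9)^2) · (1 − w/(-9))^{−2}.
By the binomial series (1−u)^{−2} = Σ_{n≥0} C(n+1, 1) u^n for |u|<1, with u = w/(-9):
  c_n = C(n+1, 1) / (-9)^(n+2).
  c_0 = 1/(-9)^2 = 1/81.
  c_1 = 2/(-9)^3 = -2/729.
  c_2 = 3/(-9)^4 = 1/2187.
The series is valid for |w/d| < 1, i.e. |z − z₀| < |d|.
Radius of convergence: R = |-3 − z₀| = |-9| = 9 (distance from z₀ to the singularity z = -3).

c_0 = 1/81, c_1 = -2/729, c_2 = 1/2187; R = 9.


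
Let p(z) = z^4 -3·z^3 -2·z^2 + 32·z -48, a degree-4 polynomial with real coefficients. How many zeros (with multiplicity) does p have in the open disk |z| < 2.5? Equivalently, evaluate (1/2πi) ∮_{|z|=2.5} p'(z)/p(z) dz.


The zeros of p are: (2 + 2i), (2 - 2i), -3, 2.
Their magnitudes are: 2.828, 2.828, 3, 2.
Zeros with |z| < R = 2.5: 2.
Count = 1.
By the argument principle, (1/2πi) ∮_{|z|=R} p'(z)/p(z) dz equals exactly this count.

Number of zeros inside |z| < 2.5: 1.


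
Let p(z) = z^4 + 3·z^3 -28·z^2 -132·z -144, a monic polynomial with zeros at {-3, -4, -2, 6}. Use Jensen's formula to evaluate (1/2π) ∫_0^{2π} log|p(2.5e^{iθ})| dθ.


Zeros: -4, -3, -2, 6; r = 2.5.
Inside |z| < r: -2. Outside (|z| ≥ r): -4, -3, 6.
p(0) = -144, so log|p(0)| = log(144) = 4.9698.
Apply Jensen: I(r) = log|p(0)| + Σ_k log(r/|z_k|), summed over zeros inside |z| < r.
  log(r/|z_k|) for z_k = -2: log(2.5/2) = 0.2231
  Outside zeros (-4, -3, 6) contribute nothing to the Jensen sum.
Sum over inside zeros: 0.2231.
I(r) = log|p(0)| + (inside sum) = 4.9698 + 0.2231 = 5.1930.
Note: since some zeros are outside |z| ≤ r, the simplified n·log(r) form does NOT apply — only the inside zeros contribute.

I(r) ≈ 5.1930.


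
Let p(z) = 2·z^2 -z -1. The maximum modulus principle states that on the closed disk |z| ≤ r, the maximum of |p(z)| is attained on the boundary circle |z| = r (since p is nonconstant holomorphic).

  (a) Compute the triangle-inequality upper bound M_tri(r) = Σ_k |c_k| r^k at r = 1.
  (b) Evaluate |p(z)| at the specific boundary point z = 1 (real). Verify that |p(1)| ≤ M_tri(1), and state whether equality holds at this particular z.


Coefficients: c_0 = -1, c_1 = -1, c_2 = 2. Radius r = 1.
Part (a). Triangle bound: M_tri(r) = Σ_k |c_k| r^k
  = |-1|·1^0 + |-1|·1^1 + |2|·1^2
  = 1 + 1 + 2 = 4.
This bounds M(r) := max_{|z|=r} |p(z)| from above; equality holds iff all terms c_k z^k can be made to align in phase at a single z on |z|=r.
Part (b). At z = 1 (real, on the circle |z| = r):
  p(1) = (-1)·1^0 + (-1)·1^1 + (2)·1^2 = 0.
  |p(1)| = 0.
Check: |p(1)| = 0 ≤ 4 = M_tri(1). ✓ Equality does not hold at z = 1 (the coefficients have mixed signs, so the terms do not all align in phase there).

M_tri(1) = 4; |p(1)| = 0; equality at z=1: no.


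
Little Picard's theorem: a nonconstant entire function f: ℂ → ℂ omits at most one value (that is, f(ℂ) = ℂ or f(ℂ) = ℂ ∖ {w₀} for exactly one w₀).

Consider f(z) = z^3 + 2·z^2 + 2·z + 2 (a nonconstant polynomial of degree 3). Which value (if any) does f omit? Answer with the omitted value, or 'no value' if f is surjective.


Little Picard bounds the complement of f(ℂ) to at most one point.
For every w ∈ ℂ, the equation p(z) − w = 0 is a nonconstant polynomial in z and hence has at least one root by the fundamental theorem of algebra. So p is surjective onto ℂ, omitting no value.

Omitted value: no value.


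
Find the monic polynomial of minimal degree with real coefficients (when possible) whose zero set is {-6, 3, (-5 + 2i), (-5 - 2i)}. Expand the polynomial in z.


The polynomial is p(z) = ∏_{α ∈ S} (z − α), where S = {-6, 3, (-5 + 2i), (-5 - 2i)}.
Expanding the product yields: p(z) = z^4 + 13·z^3 + 41·z^2 -93·z -522.
Note conjugate pairs combine to real quadratics: (z − (-5+2i))(z − (-5−2i)) = z² + 10z + 29.
The resulting polynomial has degree 4 and real coefficients as required.

p(z) = z^4 + 13·z^3 + 41·z^2 -93·z -522.


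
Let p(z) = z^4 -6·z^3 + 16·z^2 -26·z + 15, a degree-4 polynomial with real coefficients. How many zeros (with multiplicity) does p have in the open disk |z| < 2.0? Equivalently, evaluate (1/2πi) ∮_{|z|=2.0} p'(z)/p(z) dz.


The zeros of p are: 3, 1, (1 + 2i), (1 - 2i).
Their magnitudes are: 3, 1, 2.236, 2.236.
Zeros with |z| < R = 2.0: 1.
Count = 1.
By the argument principle, (1/2πi) ∮_{|z|=R} p'(z)/p(z) dz equals exactly this count.

Number of zeros inside |z| < 2.0: 1.


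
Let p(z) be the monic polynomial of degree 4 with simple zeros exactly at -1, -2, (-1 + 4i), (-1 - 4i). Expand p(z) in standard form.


The polynomial is p(z) = ∏_{α ∈ S} (z − α), where S = {-1, -2, (-1 + 4i), (-1 - 4i)}.
Expanding the product yields: p(z) = z^4 + 5·z^3 + 25·z^2 + 55·z + 34.
Note conjugate pairs combine to real quadratics: (z − (-1+4i))(z − (-1−4i)) = z² + 2z + 17.
The resulting polynomial has degree 4 and real coefficients as required.

p(z) = z^4 + 5·z^3 + 25·z^2 + 55·z + 34.


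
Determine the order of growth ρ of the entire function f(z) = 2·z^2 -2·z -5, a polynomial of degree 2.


|f(z)| ≤ Σ|c_k|·r^k = O(r^2) as r → ∞. Polynomial growth is O(e^{r^ε}) for every ε > 0 (since r^2/e^{r^ε} → 0), so ρ ≤ ε for all ε > 0, i.e. ρ = 0. Every nonconstant polynomial has order 0.
Therefore ρ = 0.

Order ρ = 0.


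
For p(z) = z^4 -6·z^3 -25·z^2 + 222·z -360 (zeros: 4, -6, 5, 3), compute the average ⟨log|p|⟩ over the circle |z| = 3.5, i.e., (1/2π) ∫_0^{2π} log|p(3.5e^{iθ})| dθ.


Zeros: -6, 3, 4, 5; r = 3.5.
Inside |z| < r: 3. Outside (|z| ≥ r): -6, 4, 5.
p(0) = -360, so log|p(0)| = log(360) = 5.8861.
Apply Jensen: I(r) = log|p(0)| + Σ_k log(r/|z_k|), summed over zeros inside |z| < r.
  log(r/|z_k|) for z_k = 3: log(3.5/3) = 0.1542
  Outside zeros (-6, 4, 5) contribute nothing to the Jensen sum.
Sum over inside zeros: 0.1542.
I(r) = log|p(0)| + (inside sum) = 5.8861 + 0.1542 = 6.0403.
Note: since some zeros are outside |z| ≤ r, the simplified n·log(r) form does NOT apply — only the inside zeros contribute.

I(r) ≈ 6.0403.


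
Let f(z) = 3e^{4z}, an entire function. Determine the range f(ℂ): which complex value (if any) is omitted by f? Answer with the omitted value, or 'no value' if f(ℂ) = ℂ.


Little Picard bounds the complement of f(ℂ) to at most one point.
e^{4z} is never zero on ℂ, so 3·e^{4z} takes every value in ℂ ∖ {0}. Adding 0 shifts the range to ℂ ∖ {0}. Thus f omits exactly the value 0.

Omitted value: 0.


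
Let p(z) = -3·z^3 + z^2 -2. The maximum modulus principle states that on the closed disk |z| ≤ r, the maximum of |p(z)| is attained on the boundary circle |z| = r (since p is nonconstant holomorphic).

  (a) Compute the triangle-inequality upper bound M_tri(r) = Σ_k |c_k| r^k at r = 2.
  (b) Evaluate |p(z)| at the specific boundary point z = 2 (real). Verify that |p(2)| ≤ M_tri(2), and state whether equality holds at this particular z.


Coefficients: c_0 = -2, c_1 = 0, c_2 = 1, c_3 = -3. Radius r = 2.
Part (a). Triangle bound: M_tri(r) = Σ_k |c_k| r^k
  = |-2|·2^0 + |0|·2^1 + |1|·2^2 + |-3|·2^3
  = 2 + 0 + 4 + 24 = 30.
This bounds M(r) := max_{|z|=r} |p(z)| from above; equality holds iff all terms c_k z^k can be made to align in phase at a single z on |z|=r.
Part (b). At z = 2 (real, on the circle |z| = r):
  p(2) = (-2)·2^0 + (0)·2^1 + (1)·2^2 + (-3)·2^3 = -22.
  |p(2)| = 22.
Check: |p(2)| = 22 ≤ 30 = M_tri(2). ✓ Equality does not hold at z = 2 (the coefficients have mixed signs, so the terms do not all align in phase there).

M_tri(2) = 30; |p(2)| = 22; equality at z=2: no.


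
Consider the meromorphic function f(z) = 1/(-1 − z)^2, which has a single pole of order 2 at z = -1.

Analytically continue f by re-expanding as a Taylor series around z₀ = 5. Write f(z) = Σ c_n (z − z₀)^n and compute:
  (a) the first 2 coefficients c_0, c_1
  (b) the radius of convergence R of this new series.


Let w = z − z₀, so z = z₀ + w.
Then -1 − z = -1 − (z₀ + w) = (-1 − z₀) − w = -6 − w.
f(z) = 1/(-6 − w)^2 = (1/(-6)^2) · (1 − w/(-6))^{−2}.
By the binomial series (1−u)^{−2} = Σ_{n≥0} C(n+1, 1) u^n for |u|<1, with u = w/(-6):
  c_n = C(n+1, 1) / (-6)^(n+2).
  c_0 = 1/(-6)^2 = 1/36.
  c_1 = 2/(-6)^3 = -1/108.
The series is valid for |w/d| < 1, i.e. |z − z₀| < |d|.
Radius of convergence: R = |-1 − z₀| = |-6| = 6 (distance from z₀ to the singularity z = -1).

c_0 = 1/36, c_1 = -1/108; R = 6.


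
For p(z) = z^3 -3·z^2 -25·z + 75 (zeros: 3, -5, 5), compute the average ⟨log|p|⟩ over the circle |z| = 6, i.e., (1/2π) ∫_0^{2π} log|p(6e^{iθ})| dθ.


Zeros: -5, 3, 5; r = 6.
Inside |z| < r: -5, 3, 5. Outside (|z| ≥ r): ∅.
p(0) = 75, so log|p(0)| = log(75) = 4.3175.
Apply Jensen: I(r) = log|p(0)| + Σ_k log(r/|z_k|), summed over zeros inside |z| < r.
  log(r/|z_k|) for z_k = 3: log(6/3) = 0.6931
  log(r/|z_k|) for z_k = -5: log(6/5) = 0.1823
  log(r/|z_k|) for z_k = 5: log(6/5) = 0.1823
Sum over inside zeros: 1.0578.
I(r) = log|p(0)| + (inside sum) = 4.3175 + 1.0578 = 5.3753.
Closed form (all zeros inside, monic): I(r) = n·log(r) = 3·log(6) = 5.3753. ✓

I(r) ≈ 5.3753.
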